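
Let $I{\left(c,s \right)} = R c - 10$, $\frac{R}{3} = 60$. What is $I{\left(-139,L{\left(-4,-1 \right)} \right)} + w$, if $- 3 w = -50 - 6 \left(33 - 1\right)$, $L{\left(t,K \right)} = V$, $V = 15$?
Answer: $- \frac{74848}{3} \approx -24949.0$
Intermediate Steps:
$R = 180$ ($R = 3 \cdot 60 = 180$)
$L{\left(t,K \right)} = 15$
$I{\left(c,s \right)} = -10 + 180 c$ ($I{\left(c,s \right)} = 180 c - 10 = -10 + 180 c$)
$w = \frac{242}{3}$ ($w = - \frac{-50 - 6 \left(33 - 1\right)}{3} = - \frac{-50 - 192}{3} = \left(- \frac{1}{3}\right) \left(-242\right) = \frac{242}{3} \approx 80.667$)
$I{\left(-139,L{\left(-4,-1 \right)} \right)} + w = \left(-10 + 180 \left(-139\right)\right) + \frac{242}{3} = \left(-10 - 25020\right) + \frac{242}{3} = -25030 + \frac{242}{3} = - \frac{74848}{3}$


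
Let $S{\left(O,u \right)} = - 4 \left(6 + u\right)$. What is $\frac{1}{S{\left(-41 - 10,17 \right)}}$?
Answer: $- \frac{1}{92} \approx -0.01087$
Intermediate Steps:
$S{\left(O,u \right)} = -24 - 4 u$
$\frac{1}{S{\left(-41 - 10,17 \right)}} = \frac{1}{-24 - 68} = \frac{1}{-92} = - \frac{1}{92}$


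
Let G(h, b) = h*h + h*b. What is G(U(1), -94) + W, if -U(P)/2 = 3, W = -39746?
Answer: -39146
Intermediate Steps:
U(P) = -6 (U(P) = -2*3 = -6)
G(h, b) = h² + b*h
G(U(1), -94) + W = -6*(-94 - 6) - 39746 = -6*(-100) - 39746 = 600 - 39746 = -39146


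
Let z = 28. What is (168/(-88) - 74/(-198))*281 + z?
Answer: -39940/99 ≈ -403.43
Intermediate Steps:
(168/(-88) - 74/(-198))*281 + z = (168/(-88) - 74/(-198))*281 + 28 = (168*(-1/88) - 74*(-1/198))*281 + 28 = (-21/11 + 37/99)*281 + 28 = -152/99*281 + 28 = -42712/99 + 28 = -39940/99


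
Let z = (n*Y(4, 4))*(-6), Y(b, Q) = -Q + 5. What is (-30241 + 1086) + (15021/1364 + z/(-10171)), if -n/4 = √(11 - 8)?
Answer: -39752399/1364 - 24*√3/10171 ≈ -29144.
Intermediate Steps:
Y(b, Q) = 5 - Q
n = -4*√3 (n = -4*√(11 - 8) = -4*√3 ≈ -6.9282)
z = 24*√3 (z = ((-4*√3)*(5 - 1*4))*(-6) = ((-4*√3)*(5 - 4))*(-6) = (-4*√3*1)*(-6) = -4*√3*(-6) = 24*√3 ≈ 41.569)
(-30241 + 1086) + (15021/1364 + z/(-10171)) = (-30241 + 1086) + (15021/1364 + (24*√3)/(-10171)) = -29155 + (15021*(1/1364) + (24*√3)*(-1/10171)) = -29155 + (15021/1364 - 24*√3/10171) = -39752399/1364 - 24*√3/10171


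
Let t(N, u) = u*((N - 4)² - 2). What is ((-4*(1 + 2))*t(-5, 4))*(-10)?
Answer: 37920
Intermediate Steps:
t(N, u) = u*(-2 + (-4 + N)²) (t(N, u) = u*((-4 + N)² - 2) = u*(-2 + (-4 + N)²))
((-4*(1 + 2))*t(-5, 4))*(-10) = ((-4*(1 + 2))*(4*(-2 + (-4 - 5)²)))*(-10) = ((-4*3)*(4*(-2 + (-9)²)))*(-10) = -48*(-2 + 81)*(-10) = -48*79*(-10) = -12*316*(-10) = -3792*(-10) = 37920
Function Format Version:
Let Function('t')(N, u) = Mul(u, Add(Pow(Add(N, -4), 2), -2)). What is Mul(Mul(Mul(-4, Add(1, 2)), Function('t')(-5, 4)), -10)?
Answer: 37920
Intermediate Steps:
Function('t')(N, u) = Mul(u, Add(-2, Pow(Add(-4, N), 2))) (Function('t')(N, u) = Mul(u, Add(Pow(Add(-4, N), 2), -2)) = Mul(u, Add(-2, Pow(Add(-4, N), 2))))
Mul(Mul(Mul(-4, Add(1, 2)), Function('t')(-5, 4)), -10) = Mul(Mul(Mul(-4, Add(1, 2)), Mul(4, Add(-2, Pow(Add(-4, -5), 2)))), -10) = Mul(Mul(Mul(-4, 3), Mul(4, Add(-2, Pow(-9, 2)))), -10) = Mul(Mul(-12, Mul(4, Add(-2, 81))), -10) = Mul(Mul(-12, Mul(4, 79)), -10) = Mul(Mul(-12, 316), -10) = Mul(-3792, -10) = 37920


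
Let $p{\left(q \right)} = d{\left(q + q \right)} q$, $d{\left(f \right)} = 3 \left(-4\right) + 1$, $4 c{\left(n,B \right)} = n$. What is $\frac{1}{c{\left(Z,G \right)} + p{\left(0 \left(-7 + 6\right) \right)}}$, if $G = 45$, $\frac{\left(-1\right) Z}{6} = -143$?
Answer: $\frac{2}{429} \approx 0.004662$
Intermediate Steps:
$Z = 858$ ($Z = \left(-6\right) \left(-143\right) = 858$)
$c{\left(n,B \right)} = \frac{n}{4}$
$d{\left(f \right)} = -11$ ($d{\left(f \right)} = -12 + 1 = -11$)
$p{\left(q \right)} = - 11 q$
$\frac{1}{c{\left(Z,G \right)} + p{\left(0 \left(-7 + 6\right) \right)}} = \frac{1}{\frac{1}{4} \cdot 858 - 11 \cdot 0 \left(-7 + 6\right)} = \frac{1}{\frac{429}{2} - 11 \cdot 0 \left(-1\right)} = \frac{1}{\frac{429}{2} - 0} = \frac{1}{\frac{429}{2} + 0} = \frac{1}{\frac{429}{2}} = \frac{2}{429}$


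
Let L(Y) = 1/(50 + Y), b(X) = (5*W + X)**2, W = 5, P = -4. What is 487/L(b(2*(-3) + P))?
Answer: 133925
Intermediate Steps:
b(X) = (25 + X)**2 (b(X) = (5*5 + X)**2 = (25 + X)**2)
487/L(b(2*(-3) + P)) = 487/(1/(50 + (25 + (2*(-3) - 4))**2)) = 487/(1/(50 + (25 + (-6 - 4))**2)) = 487/(1/(50 + (25 - 10)**2)) = 487/(1/(50 + 15**2)) = 487/(1/(50 + 225)) = 487/(1/275) = 487*275 = 133925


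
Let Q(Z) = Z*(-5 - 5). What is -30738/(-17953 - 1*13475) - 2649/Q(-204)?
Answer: -570757/1780920 ≈ -0.32048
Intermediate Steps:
Q(Z) = -10*Z (Q(Z) = Z*(-10) = -10*Z)
-30738/(-17953 - 1*13475) - 2649/Q(-204) = -30738/(-17953 - 1*13475) - 2649/((-10*(-204))) = -30738/(-17953 - 13475) - 2649/2040 = -30738/(-31428) - 2649*1/2040 = -30738*(-1/31428) - 883/680 = 5123/5238 - 883/680 = -570757/1780920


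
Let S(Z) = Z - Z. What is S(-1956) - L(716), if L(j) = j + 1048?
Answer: -1764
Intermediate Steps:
S(Z) = 0
L(j) = 1048 + j
S(-1956) - L(716) = 0 - (1048 + 716) = 0 - 1*1764 = 0 - 1764 = -1764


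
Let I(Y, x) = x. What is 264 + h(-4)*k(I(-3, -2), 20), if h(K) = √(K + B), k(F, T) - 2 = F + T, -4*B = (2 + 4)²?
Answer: 264 + 20*I*√13 ≈ 264.0 + 72.111*I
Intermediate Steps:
B = -9 (B = -(2 + 4)²/4 = -¼*6² = -¼*36 = -9)
k(F, T) = 2 + F + T (k(F, T) = 2 + (F + T) = 2 + F + T)
h(K) = √(-9 + K) (h(K) = √(K - 9) = √(-9 + K))
264 + h(-4)*k(I(-3, -2), 20) = 264 + √(-9 - 4)*(2 - 2 + 20) = 264 + √(-13)*20 = 264 + (I*√13)*20 = 264 + 20*I*√13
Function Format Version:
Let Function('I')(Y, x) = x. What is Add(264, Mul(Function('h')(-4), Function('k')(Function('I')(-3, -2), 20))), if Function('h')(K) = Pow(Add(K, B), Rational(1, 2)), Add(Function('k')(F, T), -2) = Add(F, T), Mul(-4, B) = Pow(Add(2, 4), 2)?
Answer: Add(264, Mul(20, I, Pow(13, Rational(1, 2)))) ≈ Add(264.00, Mul(72.111, I))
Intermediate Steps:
B = -9 (B = Mul(Rational(-1, 4), Pow(Add(2, 4), 2)) = Mul(Rational(-1, 4), Pow(6, 2)) = Mul(Rational(-1, 4), 36) = -9)
Function('k')(F, T) = Add(2, F, T) (Function('k')(F, T) = Add(2, Add(F, T)) = Add(2, F, T))
Function('h')(K) = Pow(Add(-9, K), Rational(1, 2)) (Function('h')(K) = Pow(Add(K, -9), Rational(1, 2)) = Pow(Add(-9, K), Rational(1, 2)))
Add(264, Mul(Function('h')(-4), Function('k')(Function('I')(-3, -2), 20))) = Add(264, Mul(Pow(Add(-9, -4), Rational(1, 2)), Add(2, -2, 20))) = Add(264, Mul(Pow(-13, Rational(1, 2)), 20)) = Add(264, Mul(Mul(I, Pow(13, Rational(1, 2))), 20)) = Add(264, Mul(20, I, Pow(13, Rational(1, 2))))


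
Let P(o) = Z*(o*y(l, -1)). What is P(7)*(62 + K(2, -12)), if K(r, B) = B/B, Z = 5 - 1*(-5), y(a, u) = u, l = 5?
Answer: -4410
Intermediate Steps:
Z = 10 (Z = 5 + 5 = 10)
K(r, B) = 1
P(o) = -10*o (P(o) = 10*(o*(-1)) = 10*(-o) = -10*o)
P(7)*(62 + K(2, -12)) = (-10*7)*(62 + 1) = -70*63 = -4410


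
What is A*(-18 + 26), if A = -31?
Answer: -248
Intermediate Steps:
A*(-18 + 26) = -31*(-18 + 26) = -31*8 = -248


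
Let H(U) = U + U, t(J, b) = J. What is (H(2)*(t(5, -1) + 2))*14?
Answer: 392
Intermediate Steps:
H(U) = 2*U
(H(2)*(t(5, -1) + 2))*14 = ((2*2)*(5 + 2))*14 = (4*7)*14 = 28*14 = 392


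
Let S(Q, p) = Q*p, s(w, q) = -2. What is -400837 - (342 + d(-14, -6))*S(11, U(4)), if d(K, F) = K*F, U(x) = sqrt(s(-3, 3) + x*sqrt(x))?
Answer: -400837 - 4686*sqrt(6) ≈ -4.1232e+5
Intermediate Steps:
U(x) = sqrt(-2 + x**(3/2)) (U(x) = sqrt(-2 + x*sqrt(x)) = sqrt(-2 + x**(3/2)))
d(K, F) = F*K
-400837 - (342 + d(-14, -6))*S(11, U(4)) = -400837 - (342 - 6*(-14))*11*sqrt(-2 + 4**(3/2)) = -400837 - (342 + 84)*11*sqrt(-2 + 8) = -400837 - 426*11*sqrt(6) = -400837 - 4686*sqrt(6)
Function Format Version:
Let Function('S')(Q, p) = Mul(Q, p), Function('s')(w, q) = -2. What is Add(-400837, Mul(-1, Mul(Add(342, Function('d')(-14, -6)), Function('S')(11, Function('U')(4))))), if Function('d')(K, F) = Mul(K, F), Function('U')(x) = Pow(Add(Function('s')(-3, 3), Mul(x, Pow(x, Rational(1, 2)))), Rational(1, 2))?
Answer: Add(-400837, Mul(-4686, Pow(6, Rational(1, 2)))) ≈ -4.1232e+5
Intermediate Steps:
Function('U')(x) = Pow(Add(-2, Pow(x, Rational(3, 2))), Rational(1, 2)) (Function('U')(x) = Pow(Add(-2, Mul(x, Pow(x, Rational(1, 2)))), Rational(1, 2)) = Pow(Add(-2, Pow(x, Rational(3, 2))), Rational(1, 2)))
Function('d')(K, F) = Mul(F, K)
Add(-400837, Mul(-1, Mul(Add(342, Function('d')(-14, -6)), Function('S')(11, Function('U')(4))))) = Add(-400837, Mul(-1, Mul(Add(342, Mul(-6, -14)), Mul(11, Pow(Add(-2, Pow(4, Rational(3, 2))), Rational(1, 2)))))) = Add(-400837, Mul(-1, Mul(Add(342, 84), Mul(11, Pow(Add(-2, 8), Rational(1, 2)))))) = Add(-400837, Mul(-1, Mul(426, Mul(11, Pow(6, Rational(1, 2)))))) = Add(-400837, Mul(-1, Mul(4686, Pow(6, Rational(1, 2))))) = Add(-400837, Mul(-4686, Pow(6, Rational(1, 2))))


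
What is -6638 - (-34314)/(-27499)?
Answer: -182572676/27499 ≈ -6639.3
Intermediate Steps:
-6638 - (-34314)/(-27499) = -6638 - (-34314)*(-1)/27499 = -6638 - 1*34314/27499 = -6638 - 34314/27499 = -182572676/27499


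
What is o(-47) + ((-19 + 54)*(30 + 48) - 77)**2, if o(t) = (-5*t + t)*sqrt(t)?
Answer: 7038409 + 188*I*sqrt(47) ≈ 7.0384e+6 + 1288.9*I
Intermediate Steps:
o(t) = -4*t**(3/2) (o(t) = (-4*t)*sqrt(t) = -4*t**(3/2))
o(-47) + ((-19 + 54)*(30 + 48) - 77)**2 = -(-188)*I*sqrt(47) + ((-19 + 54)*(30 + 48) - 77)**2 = -(-188)*I*sqrt(47) + (35*78 - 77)**2 = 188*I*sqrt(47) + (2730 - 77)**2 = 188*I*sqrt(47) + 2653**2 = 188*I*sqrt(47) + 7038409 = 7038409 + 188*I*sqrt(47)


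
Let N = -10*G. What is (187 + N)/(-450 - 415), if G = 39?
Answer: 203/865 ≈ 0.23468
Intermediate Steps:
N = -390 (N = -10*39 = -390)
(187 + N)/(-450 - 415) = (187 - 390)/(-450 - 415) = -203/(-865) = -203*(-1/865) = 203/865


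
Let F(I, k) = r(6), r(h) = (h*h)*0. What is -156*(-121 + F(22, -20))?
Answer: 18876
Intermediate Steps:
r(h) = 0 (r(h) = h²*0 = 0)
F(I, k) = 0
-156*(-121 + F(22, -20)) = -156*(-121 + 0) = -156*(-121) = 18876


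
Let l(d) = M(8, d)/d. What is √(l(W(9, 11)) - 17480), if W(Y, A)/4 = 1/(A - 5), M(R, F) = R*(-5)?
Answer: 2*I*√4385 ≈ 132.44*I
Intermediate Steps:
M(R, F) = -5*R
W(Y, A) = 4/(-5 + A) (W(Y, A) = 4/(A - 5) = 4/(-5 + A))
l(d) = -40/d (l(d) = (-5*8)/d = -40/d)
√(l(W(9, 11)) - 17480) = √(-40/(4/(-5 + 11)) - 17480) = √(-40/(4/6) - 17480) = √(-40/(4*(⅙)) - 17480) = √(-40/⅔ - 17480) = √(-40*3/2 - 17480) = √(-60 - 17480) = √(-17540) = 2*I*√4385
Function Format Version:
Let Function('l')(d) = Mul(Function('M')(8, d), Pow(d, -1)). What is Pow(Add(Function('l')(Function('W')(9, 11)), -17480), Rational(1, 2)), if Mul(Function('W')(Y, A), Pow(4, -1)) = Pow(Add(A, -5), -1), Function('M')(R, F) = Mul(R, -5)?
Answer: Mul(2, I, Pow(4385, Rational(1, 2))) ≈ Mul(132.44, I)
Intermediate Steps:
Function('M')(R, F) = Mul(-5, R)
Function('W')(Y, A) = Mul(4, Pow(Add(-5, A), -1)) (Function('W')(Y, A) = Mul(4, Pow(Add(A, -5), -1)) = Mul(4, Pow(Add(-5, A), -1)))
Function('l')(d) = Mul(-40, Pow(d, -1)) (Function('l')(d) = Mul(Mul(-5, 8), Pow(d, -1)) = Mul(-40, Pow(d, -1)))
Pow(Add(Function('l')(Function('W')(9, 11)), -17480), Rational(1, 2)) = Pow(Add(Mul(-40, Pow(Mul(4, Pow(Add(-5, 11), -1)), -1)), -17480), Rational(1, 2)) = Pow(Add(Mul(-40, Pow(Mul(4, Pow(6, -1)), -1)), -17480), Rational(1, 2)) = Pow(Add(Mul(-40, Pow(Mul(4, Rational(1, 6)), -1)), -17480), Rational(1, 2)) = Pow(Add(Mul(-40, Pow(Rational(2, 3), -1)), -17480), Rational(1, 2)) = Pow(Add(Mul(-40, Rational(3, 2)), -17480), Rational(1, 2)) = Pow(Add(-60, -17480), Rational(1, 2)) = Pow(-17540, Rational(1, 2)) = Mul(2, I, Pow(4385, Rational(1, 2)))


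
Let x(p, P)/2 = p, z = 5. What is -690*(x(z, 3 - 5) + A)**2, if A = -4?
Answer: -24840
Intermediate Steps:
x(p, P) = 2*p
-690*(x(z, 3 - 5) + A)**2 = -690*(2*5 - 4)**2 = -690*(10 - 4)**2 = -690*6**2 = -690*36 = -24840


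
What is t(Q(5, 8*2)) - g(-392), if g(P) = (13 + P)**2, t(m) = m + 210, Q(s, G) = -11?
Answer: -143442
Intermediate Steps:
t(m) = 210 + m
t(Q(5, 8*2)) - g(-392) = (210 - 11) - (13 - 392)**2 = 199 - 1*(-379)**2 = 199 - 1*143641 = 199 - 143641 = -143442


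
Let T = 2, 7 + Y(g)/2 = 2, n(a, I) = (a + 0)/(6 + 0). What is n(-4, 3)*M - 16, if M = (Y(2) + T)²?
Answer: -176/3 ≈ -58.667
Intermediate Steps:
n(a, I) = a/6
Y(g) = -10 (Y(g) = -14 + 2*2 = -14 + 4 = -10)
M = 64 (M = (-10 + 2)² = (-8)² = 64)
n(-4, 3)*M - 16 = ((⅙)*(-4))*64 - 16 = -⅔*64 - 16 = -128/3 - 16 = -176/3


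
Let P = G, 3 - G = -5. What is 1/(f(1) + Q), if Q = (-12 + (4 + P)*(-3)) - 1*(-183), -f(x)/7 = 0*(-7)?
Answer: 1/135 ≈ 0.0074074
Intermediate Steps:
G = 8 (G = 3 - 1*(-5) = 3 + 5 = 8)
P = 8
f(x) = 0 (f(x) = -0*(-7) = -7*0 = 0)
Q = 135 (Q = (-12 + (4 + 8)*(-3)) - 1*(-183) = (-12 + 12*(-3)) + 183 = (-12 - 36) + 183 = -48 + 183 = 135)
1/(f(1) + Q) = 1/(0 + 135) = 1/135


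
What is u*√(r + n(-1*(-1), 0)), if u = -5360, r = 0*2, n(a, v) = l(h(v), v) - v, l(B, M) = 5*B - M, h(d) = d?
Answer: 0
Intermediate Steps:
l(B, M) = -M + 5*B
n(a, v) = 3*v (n(a, v) = (-v + 5*v) - v = 4*v - v = 3*v)
r = 0
u*√(r + n(-1*(-1), 0)) = -5360*√(0 + 3*0) = -5360*√(0 + 0) = -5360*√0 = -5360*0 = 0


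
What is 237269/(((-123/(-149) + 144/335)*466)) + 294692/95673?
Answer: 380562448587949/931218029166 ≈ 408.67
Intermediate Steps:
237269/(((-123/(-149) + 144/335)*466)) + 294692/95673 = 237269/(((-123*(-1/149) + 144*(1/335))*466)) + 294692*(1/95673) = 237269/(((123/149 + 144/335)*466)) + 294692/95673 = 237269/(((62661/49915)*466)) + 294692/95673 = 237269/(29200026/49915) + 294692/95673 = 237269*(49915/29200026) + 294692/95673 = 11843282135/29200026 + 294692/95673 = 380562448587949/931218029166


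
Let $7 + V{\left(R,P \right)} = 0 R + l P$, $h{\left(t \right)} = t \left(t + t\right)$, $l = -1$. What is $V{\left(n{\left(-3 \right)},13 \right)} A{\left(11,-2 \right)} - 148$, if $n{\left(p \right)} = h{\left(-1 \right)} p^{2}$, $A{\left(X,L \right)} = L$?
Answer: $-108$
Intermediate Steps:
$h{\left(t \right)} = 2 t^{2}$ ($h{\left(t \right)} = t 2 t = 2 t^{2}$)
$n{\left(p \right)} = 2 p^{2}$ ($n{\left(p \right)} = 2 \left(-1\right)^{2} p^{2} = 2 \cdot 1 p^{2} = 2 p^{2}$)
$V{\left(R,P \right)} = -7 - P$ ($V{\left(R,P \right)} = -7 + \left(0 R - P\right) = -7 + \left(0 - P\right) = -7 - P$)
$V{\left(n{\left(-3 \right)},13 \right)} A{\left(11,-2 \right)} - 148 = \left(-7 - 13\right) \left(-2\right) - 148 = \left(-20\right) \left(-2\right) - 148 = 40 - 148 = -108$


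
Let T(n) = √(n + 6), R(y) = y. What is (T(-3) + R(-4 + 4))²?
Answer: 3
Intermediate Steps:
T(n) = √(6 + n)
(T(-3) + R(-4 + 4))² = (√(6 - 3) + (-4 + 4))² = (√3 + 0)² = (√3)² = 3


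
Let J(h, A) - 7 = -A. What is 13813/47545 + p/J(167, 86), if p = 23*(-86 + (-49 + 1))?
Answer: 147624917/3756055 ≈ 39.303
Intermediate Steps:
J(h, A) = 7 - A
p = -3082 (p = 23*(-86 - 48) = 23*(-134) = -3082)
13813/47545 + p/J(167, 86) = 13813/47545 - 3082/(7 - 1*86) = 13813*(1/47545) - 3082/(7 - 86) = 13813/47545 - 3082/(-79) = 13813/47545 - 3082*(-1/79) = 13813/47545 + 3082/79 = 147624917/3756055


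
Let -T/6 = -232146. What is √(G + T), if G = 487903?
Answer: √1880779 ≈ 1371.4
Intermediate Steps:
T = 1392876 (T = -6*(-232146) = 1392876)
√(G + T) = √(487903 + 1392876) = √1880779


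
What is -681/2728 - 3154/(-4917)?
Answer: 43435/110856 ≈ 0.39181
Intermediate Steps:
-681/2728 - 3154/(-4917) = -681*1/2728 - 3154*(-1/4917) = -681/2728 + 3154/4917 = 43435/110856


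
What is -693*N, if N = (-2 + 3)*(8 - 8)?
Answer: 0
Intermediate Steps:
N = 0 (N = 1*0 = 0)
-693*N = -693*0 = 0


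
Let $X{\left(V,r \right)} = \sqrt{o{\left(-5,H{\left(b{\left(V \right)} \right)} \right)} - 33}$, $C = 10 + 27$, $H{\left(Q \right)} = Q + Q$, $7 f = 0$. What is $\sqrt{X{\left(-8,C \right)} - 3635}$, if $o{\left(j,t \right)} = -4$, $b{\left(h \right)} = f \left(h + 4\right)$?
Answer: $\sqrt{-3635 + i \sqrt{37}} \approx 0.0504 + 60.291 i$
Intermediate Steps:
$f = 0$ ($f = \frac{1}{7} \cdot 0 = 0$)
$b{\left(h \right)} = 0$ ($b{\left(h \right)} = 0 \left(h + 4\right) = 0 \left(4 + h\right) = 0$)
$H{\left(Q \right)} = 2 Q$
$C = 37$
$X{\left(V,r \right)} = i \sqrt{37}$ ($X{\left(V,r \right)} = \sqrt{-4 - 33} = \sqrt{-37} = i \sqrt{37}$)
$\sqrt{X{\left(-8,C \right)} - 3635} = \sqrt{i \sqrt{37} - 3635} = \sqrt{-3635 + i \sqrt{37}}$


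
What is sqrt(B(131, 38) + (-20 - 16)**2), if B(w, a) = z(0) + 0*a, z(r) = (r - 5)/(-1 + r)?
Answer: sqrt(1301) ≈ 36.069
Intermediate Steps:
z(r) = (-5 + r)/(-1 + r)
B(w, a) = 5 (B(w, a) = (-5 + 0)/(-1 + 0) + 0*a = -5/(-1) + 0 = -1*(-5) + 0 = 5 + 0 = 5)
sqrt(B(131, 38) + (-20 - 16)**2) = sqrt(5 + (-20 - 16)**2) = sqrt(5 + (-36)**2) = sqrt(5 + 1296) = sqrt(1301)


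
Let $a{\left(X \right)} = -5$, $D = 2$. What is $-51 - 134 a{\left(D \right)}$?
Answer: $619$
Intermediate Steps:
$-51 - 134 a{\left(D \right)} = -51 - -670 = -51 + 670 = 619$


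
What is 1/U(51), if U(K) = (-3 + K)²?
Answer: 1/2304 ≈ 0.00043403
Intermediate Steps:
1/U(51) = 1/((-3 + 51)²) = 1/(48²) = 1/2304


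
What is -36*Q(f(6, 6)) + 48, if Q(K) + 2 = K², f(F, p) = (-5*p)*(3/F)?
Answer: -7980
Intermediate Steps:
f(F, p) = -15*p/F
Q(K) = -2 + K²
-36*Q(f(6, 6)) + 48 = -36*(-2 + (-15*6/6)²) + 48 = -36*(-2 + (-15*6*⅙)²) + 48 = -36*(-2 + (-15)²) + 48 = -36*(-2 + 225) + 48 = -36*223 + 48 = -8028 + 48 = -7980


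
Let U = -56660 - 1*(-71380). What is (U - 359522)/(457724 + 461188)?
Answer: -57467/153152 ≈ -0.37523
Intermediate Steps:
U = 14720 (U = -56660 + 71380 = 14720)
(U - 359522)/(457724 + 461188) = (14720 - 359522)/(457724 + 461188) = -344802/918912 = -344802*1/918912 = -57467/153152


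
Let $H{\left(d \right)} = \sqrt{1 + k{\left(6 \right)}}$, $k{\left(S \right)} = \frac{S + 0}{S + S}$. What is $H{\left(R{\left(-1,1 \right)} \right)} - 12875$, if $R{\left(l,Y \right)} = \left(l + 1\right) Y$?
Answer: $-12875 + \frac{\sqrt{6}}{2} \approx -12874.0$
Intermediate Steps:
$R{\left(l,Y \right)} = Y \left(1 + l\right)$ ($R{\left(l,Y \right)} = \left(1 + l\right) Y = Y \left(1 + l\right)$)
$k{\left(S \right)} = \frac{1}{2}$ ($k{\left(S \right)} = \frac{S}{2 S} = S \frac{1}{2 S} = \frac{1}{2}$)
$H{\left(d \right)} = \frac{\sqrt{6}}{2}$ ($H{\left(d \right)} = \sqrt{1 + \frac{1}{2}} = \sqrt{\frac{3}{2}} = \frac{\sqrt{6}}{2}$)
$H{\left(R{\left(-1,1 \right)} \right)} - 12875 = \frac{\sqrt{6}}{2} - 12875 = -12875 + \frac{\sqrt{6}}{2}$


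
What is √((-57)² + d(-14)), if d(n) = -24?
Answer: 5*√129 ≈ 56.789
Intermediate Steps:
√((-57)² + d(-14)) = √((-57)² - 24) = √(3249 - 24) = √3225 = 5*√129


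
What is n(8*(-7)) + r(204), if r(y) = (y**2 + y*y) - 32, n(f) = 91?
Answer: 83291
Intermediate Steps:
r(y) = -32 + 2*y**2 (r(y) = (y**2 + y**2) - 32 = 2*y**2 - 32 = -32 + 2*y**2)
n(8*(-7)) + r(204) = 91 + (-32 + 2*204**2) = 91 + (-32 + 2*41616) = 91 + (-32 + 83232) = 91 + 83200 = 83291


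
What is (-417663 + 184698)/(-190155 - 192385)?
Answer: 1503/2468 ≈ 0.60900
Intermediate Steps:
(-417663 + 184698)/(-190155 - 192385) = -232965/(-382540) = -232965*(-1/382540) = 1503/2468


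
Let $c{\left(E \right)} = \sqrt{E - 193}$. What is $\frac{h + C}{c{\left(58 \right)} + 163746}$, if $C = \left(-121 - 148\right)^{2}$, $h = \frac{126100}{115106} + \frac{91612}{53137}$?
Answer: $\frac{4026379169139289358}{9110954763613823379} - \frac{221302581573007 i \sqrt{15}}{27332864290841470137} \approx 0.44193 - 3.1358 \cdot 10^{-5} i$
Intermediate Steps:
$c{\left(E \right)} = \sqrt{-193 + E}$
$h = \frac{8622833286}{3058193761}$ ($h = 126100 \cdot \frac{1}{115106} + 91612 \cdot \frac{1}{53137} = \frac{63050}{57553} + \frac{91612}{53137} = \frac{8622833286}{3058193761} \approx 2.8196$)
$C = 72361$ ($C = \left(-269\right)^{2} = 72361$)
$\frac{h + C}{c{\left(58 \right)} + 163746} = \frac{\frac{8622833286}{3058193761} + 72361}{\sqrt{-193 + 58} + 163746} = \frac{221302581573007}{3058193761 \left(\sqrt{-135} + 163746\right)} = \frac{221302581573007}{3058193761 \left(3 i \sqrt{15} + 163746\right)} = \frac{221302581573007}{3058193761 \left(163746 + 3 i \sqrt{15}\right)}$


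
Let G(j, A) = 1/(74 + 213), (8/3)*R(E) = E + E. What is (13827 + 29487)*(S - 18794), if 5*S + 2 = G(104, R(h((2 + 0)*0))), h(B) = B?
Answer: -1168176977382/1435 ≈ -8.1406e+8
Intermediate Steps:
R(E) = 3*E/4 (R(E) = 3*(E + E)/8 = 3*(2*E)/8 = 3*E/4)
G(j, A) = 1/287
S = -573/1435 (S = -⅖ + (⅕)*(1/287) = -⅖ + 1/1435 = -573/1435 ≈ -0.39930)
(13827 + 29487)*(S - 18794) = (13827 + 29487)*(-573/1435 - 18794) = 43314*(-26969963/1435) = -1168176977382/1435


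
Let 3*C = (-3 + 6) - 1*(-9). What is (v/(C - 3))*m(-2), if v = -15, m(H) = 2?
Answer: -30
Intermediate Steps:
C = 4 (C = ((-3 + 6) - 1*(-9))/3 = (3 + 9)/3 = (⅓)*12 = 4)
(v/(C - 3))*m(-2) = (-15/(4 - 3))*2 = (-15/1)*2 = (1*(-15))*2 = -15*2 = -30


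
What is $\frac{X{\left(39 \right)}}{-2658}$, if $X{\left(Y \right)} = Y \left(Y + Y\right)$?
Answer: $- \frac{507}{443} \approx -1.1445$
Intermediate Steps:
$X{\left(Y \right)} = 2 Y^{2}$ ($X{\left(Y \right)} = Y 2 Y = 2 Y^{2}$)
$\frac{X{\left(39 \right)}}{-2658} = \frac{2 \cdot 39^{2}}{-2658} = 2 \cdot 1521 \left(- \frac{1}{2658}\right) = 3042 \left(- \frac{1}{2658}\right) = - \frac{507}{443}$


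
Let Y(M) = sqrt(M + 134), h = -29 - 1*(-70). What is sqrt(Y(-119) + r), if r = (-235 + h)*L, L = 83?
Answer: sqrt(-16102 + sqrt(15)) ≈ 126.88*I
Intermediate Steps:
h = 41 (h = -29 + 70 = 41)
Y(M) = sqrt(134 + M)
r = -16102 (r = (-235 + 41)*83 = -194*83 = -16102)
sqrt(Y(-119) + r) = sqrt(sqrt(134 - 119) - 16102) = sqrt(sqrt(15) - 16102) = sqrt(-16102 + sqrt(15))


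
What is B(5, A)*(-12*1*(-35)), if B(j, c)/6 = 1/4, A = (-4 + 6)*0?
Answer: 630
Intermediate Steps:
A = 0 (A = 2*0 = 0)
B(j, c) = 3/2 (B(j, c) = 6/4 = 6*(1/4) = 3/2)
B(5, A)*(-12*1*(-35)) = 3*(-12*1*(-35))/2 = 3*(-12*(-35))/2 = (3/2)*420 = 630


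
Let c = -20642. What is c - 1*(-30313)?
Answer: 9671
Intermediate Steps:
c - 1*(-30313) = -20642 - 1*(-30313) = -20642 + 30313 = 9671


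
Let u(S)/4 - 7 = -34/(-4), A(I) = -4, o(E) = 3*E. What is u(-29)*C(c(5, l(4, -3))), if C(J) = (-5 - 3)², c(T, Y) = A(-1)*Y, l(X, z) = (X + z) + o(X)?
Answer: 3968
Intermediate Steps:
l(X, z) = z + 4*X (l(X, z) = (X + z) + 3*X = z + 4*X)
u(S) = 62 (u(S) = 28 + 4*(-34/(-4)) = 28 + 4*(-34*(-¼)) = 28 + 4*(17/2) = 28 + 34 = 62)
c(T, Y) = -4*Y
C(J) = 64 (C(J) = (-8)² = 64)
u(-29)*C(c(5, l(4, -3))) = 62*64 = 3968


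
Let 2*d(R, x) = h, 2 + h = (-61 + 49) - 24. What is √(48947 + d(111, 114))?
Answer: 4*√3058 ≈ 221.20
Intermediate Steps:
h = -38 (h = -2 + ((-61 + 49) - 24) = -2 + (-12 - 24) = -2 - 36 = -38)
d(R, x) = -19 (d(R, x) = (½)*(-38) = -19)
√(48947 + d(111, 114)) = √(48947 - 19) = √48928 = 4*√3058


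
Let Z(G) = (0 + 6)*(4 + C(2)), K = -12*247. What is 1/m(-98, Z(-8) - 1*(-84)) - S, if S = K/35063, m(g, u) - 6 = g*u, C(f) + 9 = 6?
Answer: 26089633/309045282 ≈ 0.084420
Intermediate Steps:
C(f) = -3 (C(f) = -9 + 6 = -3)
K = -2964
Z(G) = 6 (Z(G) = (0 + 6)*(4 - 3) = 6*1 = 6)
m(g, u) = 6 + g*u
S = -2964/35063 ≈ -0.084534
1/m(-98, Z(-8) - 1*(-84)) - S = 1/(6 - 98*(6 - 1*(-84))) - 1*(-2964/35063) = 1/(6 - 98*(6 + 84)) + 2964/35063 = 1/(6 - 98*90) + 2964/35063 = 1/(6 - 8820) + 2964/35063 = 1/(-8814) + 2964/35063 = -1/8814 + 2964/35063 = 26089633/309045282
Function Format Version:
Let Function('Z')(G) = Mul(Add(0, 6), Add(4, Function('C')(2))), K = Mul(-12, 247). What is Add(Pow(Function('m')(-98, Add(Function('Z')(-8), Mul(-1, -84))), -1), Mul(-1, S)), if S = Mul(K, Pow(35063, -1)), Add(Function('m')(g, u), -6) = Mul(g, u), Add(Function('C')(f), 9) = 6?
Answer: Rational(26089633, 309045282) ≈ 0.084420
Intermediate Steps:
Function('C')(f) = -3 (Function('C')(f) = Add(-9, 6) = -3)
K = -2964
Function('Z')(G) = 6 (Function('Z')(G) = Mul(Add(0, 6), Add(4, -3)) = Mul(6, 1) = 6)
Function('m')(g, u) = Add(6, Mul(g, u))
S = Rational(-2964, 35063) (S = Mul(-2964, Pow(35063, -1)) = Mul(-2964, Rational(1, 35063)) = Rational(-2964, 35063) ≈ -0.084534)
Add(Pow(Function('m')(-98, Add(Function('Z')(-8), Mul(-1, -84))), -1), Mul(-1, S)) = Add(Pow(Add(6, Mul(-98, Add(6, Mul(-1, -84)))), -1), Mul(-1, Rational(-2964, 35063))) = Add(Pow(Add(6, Mul(-98, Add(6, 84))), -1), Rational(2964, 35063)) = Add(Pow(Add(6, Mul(-98, 90)), -1), Rational(2964, 35063)) = Add(Pow(Add(6, -8820), -1), Rational(2964, 35063)) = Add(Pow(-8814, -1), Rational(2964, 35063)) = Add(Rational(-1, 8814), Rational(2964, 35063)) = Rational(26089633, 309045282)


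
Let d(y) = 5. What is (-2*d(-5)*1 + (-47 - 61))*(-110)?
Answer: 12980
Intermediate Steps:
(-2*d(-5)*1 + (-47 - 61))*(-110) = (-2*5*1 + (-47 - 61))*(-110) = (-10*1 - 108)*(-110) = (-10 - 108)*(-110) = -118*(-110) = 12980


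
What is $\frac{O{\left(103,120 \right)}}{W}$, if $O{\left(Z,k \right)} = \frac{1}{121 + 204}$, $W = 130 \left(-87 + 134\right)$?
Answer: $\frac{1}{1985750} \approx 5.0359 \cdot 10^{-7}$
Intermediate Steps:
$W = 6110$ ($W = 130 \cdot 47 = 6110$)
$O{\left(Z,k \right)} = \frac{1}{325}$
$\frac{O{\left(103,120 \right)}}{W} = \frac{1}{325 \cdot 6110} = \frac{1}{325} \cdot \frac{1}{6110} = \frac{1}{1985750}$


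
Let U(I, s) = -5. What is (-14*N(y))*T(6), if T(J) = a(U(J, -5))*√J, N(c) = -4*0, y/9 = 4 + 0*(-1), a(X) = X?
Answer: 0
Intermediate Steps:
y = 36 (y = 9*(4 + 0*(-1)) = 9*(4 + 0) = 9*4 = 36)
N(c) = 0
T(J) = -5*√J
(-14*N(y))*T(6) = (-14*0)*(-5*√6) = 0*(-5*√6) = 0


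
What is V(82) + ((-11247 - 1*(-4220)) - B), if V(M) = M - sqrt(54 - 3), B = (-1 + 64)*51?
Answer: -10158 - sqrt(51) ≈ -10165.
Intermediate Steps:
B = 3213 (B = 63*51 = 3213)
V(M) = M - sqrt(51)
V(82) + ((-11247 - 1*(-4220)) - B) = (82 - sqrt(51)) + ((-11247 - 1*(-4220)) - 1*3213) = (82 - sqrt(51)) + ((-11247 + 4220) - 3213) = (82 - sqrt(51)) + (-7027 - 3213) = (82 - sqrt(51)) - 10240 = -10158 - sqrt(51)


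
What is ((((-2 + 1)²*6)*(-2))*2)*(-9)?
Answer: 216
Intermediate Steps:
((((-2 + 1)²*6)*(-2))*2)*(-9) = ((((-1)²*6)*(-2))*2)*(-9) = (((1*6)*(-2))*2)*(-9) = ((6*(-2))*2)*(-9) = -12*2*(-9) = -24*(-9) = 216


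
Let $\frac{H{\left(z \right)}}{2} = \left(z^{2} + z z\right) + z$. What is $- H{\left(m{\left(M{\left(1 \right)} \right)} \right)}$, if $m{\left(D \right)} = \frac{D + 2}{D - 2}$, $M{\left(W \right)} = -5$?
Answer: $- \frac{78}{49} \approx -1.5918$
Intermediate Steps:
$m{\left(D \right)} = \frac{2 + D}{-2 + D}$
$H{\left(z \right)} = 2 z + 4 z^{2}$ ($H{\left(z \right)} = 2 \left(\left(z^{2} + z z\right) + z\right) = 2 \left(\left(z^{2} + z^{2}\right) + z\right) = 2 \left(2 z^{2} + z\right) = 2 \left(z + 2 z^{2}\right) = 2 z + 4 z^{2}$)
$- H{\left(m{\left(M{\left(1 \right)} \right)} \right)} = - 2 \frac{2 - 5}{-2 - 5} \left(1 + 2 \frac{2 - 5}{-2 - 5}\right) = - 2 \frac{1}{-7} \left(-3\right) \left(1 + 2 \frac{1}{-7} \left(-3\right)\right) = - 2 \left(\left(- \frac{1}{7}\right) \left(-3\right)\right) \left(1 + 2 \left(\left(- \frac{1}{7}\right) \left(-3\right)\right)\right) = - \frac{2 \cdot 3 \left(1 + 2 \cdot \frac{3}{7}\right)}{7} = - \frac{2 \cdot 3 \left(1 + \frac{6}{7}\right)}{7} = - \frac{2 \cdot 3 \cdot 13}{7 \cdot 7} = \left(-1\right) \frac{78}{49} = - \frac{78}{49}$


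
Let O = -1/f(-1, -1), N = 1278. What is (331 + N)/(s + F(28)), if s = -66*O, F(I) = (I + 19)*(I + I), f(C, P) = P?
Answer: 1609/2566 ≈ 0.62705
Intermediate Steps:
F(I) = 2*I*(19 + I) (F(I) = (19 + I)*(2*I) = 2*I*(19 + I))
O = 1 (O = -1/(-1) = -1*(-1) = 1)
s = -66 (s = -66*1 = -66)
(331 + N)/(s + F(28)) = (331 + 1278)/(-66 + 2*28*(19 + 28)) = 1609/(-66 + 2*28*47) = 1609/(-66 + 2632) = 1609/2566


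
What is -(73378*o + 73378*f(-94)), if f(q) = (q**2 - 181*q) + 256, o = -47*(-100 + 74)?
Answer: -2005273984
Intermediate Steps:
o = 1222 (o = -47*(-26) = 1222)
f(q) = 256 + q**2 - 181*q
-(73378*o + 73378*f(-94)) = -73378/(1/((256 + (-94)**2 - 181*(-94)) + 1222)) = -73378/(1/((256 + 8836 + 17014) + 1222)) = -73378/(1/(26106 + 1222)) = -73378/(1/27328) = -73378/1/27328 = -73378*27328 = -2005273984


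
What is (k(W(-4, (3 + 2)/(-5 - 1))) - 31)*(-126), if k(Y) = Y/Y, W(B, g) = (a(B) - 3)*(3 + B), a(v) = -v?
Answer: 3780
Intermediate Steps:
W(B, g) = (-3 - B)*(3 + B) (W(B, g) = (-B - 3)*(3 + B) = (-3 - B)*(3 + B))
k(Y) = 1
(k(W(-4, (3 + 2)/(-5 - 1))) - 31)*(-126) = (1 - 31)*(-126) = -30*(-126) = 3780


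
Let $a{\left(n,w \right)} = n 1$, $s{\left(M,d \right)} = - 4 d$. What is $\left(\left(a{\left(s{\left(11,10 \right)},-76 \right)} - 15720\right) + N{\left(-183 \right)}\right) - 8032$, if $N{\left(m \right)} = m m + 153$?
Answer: $9850$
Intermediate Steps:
$a{\left(n,w \right)} = n$
$N{\left(m \right)} = 153 + m^{2}$ ($N{\left(m \right)} = m^{2} + 153 = 153 + m^{2}$)
$\left(\left(a{\left(s{\left(11,10 \right)},-76 \right)} - 15720\right) + N{\left(-183 \right)}\right) - 8032 = \left(\left(\left(-4\right) 10 - 15720\right) + \left(153 + \left(-183\right)^{2}\right)\right) - 8032 = \left(\left(-40 - 15720\right) + \left(153 + 33489\right)\right) - 8032 = \left(-15760 + 33642\right) - 8032 = 17882 - 8032 = 9850$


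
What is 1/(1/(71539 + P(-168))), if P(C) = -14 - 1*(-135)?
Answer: 71660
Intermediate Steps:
P(C) = 121 (P(C) = -14 + 135 = 121)
1/(1/(71539 + P(-168))) = 1/(1/(71539 + 121)) = 1/(1/71660) = 71660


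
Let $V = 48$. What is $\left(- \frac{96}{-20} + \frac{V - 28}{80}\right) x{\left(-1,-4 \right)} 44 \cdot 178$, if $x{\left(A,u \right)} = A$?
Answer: $- \frac{197758}{5} \approx -39552.0$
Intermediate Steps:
$\left(- \frac{96}{-20} + \frac{V - 28}{80}\right) x{\left(-1,-4 \right)} 44 \cdot 178 = \left(- \frac{96}{-20} + \frac{48 - 28}{80}\right) \left(\left(-1\right) 44\right) 178 = \left(\left(-96\right) \left(- \frac{1}{20}\right) + \left(48 - 28\right) \frac{1}{80}\right) \left(-44\right) 178 = \left(\frac{24}{5} + 20 \cdot \frac{1}{80}\right) \left(-44\right) 178 = \left(\frac{24}{5} + \frac{1}{4}\right) \left(-44\right) 178 = \frac{101}{20} \left(-44\right) 178 = \left(- \frac{1111}{5}\right) 178 = - \frac{197758}{5}$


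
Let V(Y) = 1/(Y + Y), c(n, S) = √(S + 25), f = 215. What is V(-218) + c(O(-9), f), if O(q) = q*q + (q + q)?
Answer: -1/436 + 4*√15 ≈ 15.490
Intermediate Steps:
O(q) = q² + 2*q
c(n, S) = √(25 + S)
V(Y) = 1/(2*Y)
V(-218) + c(O(-9), f) = (½)/(-218) + √(25 + 215) = (½)*(-1/218) + √240 = -1/436 + 4*√15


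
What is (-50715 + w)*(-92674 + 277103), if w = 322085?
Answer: 50048497730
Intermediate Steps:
(-50715 + w)*(-92674 + 277103) = (-50715 + 322085)*(-92674 + 277103) = 271370*184429 = 50048497730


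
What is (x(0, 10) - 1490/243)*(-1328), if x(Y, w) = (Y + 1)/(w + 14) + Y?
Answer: 1965274/243 ≈ 8087.5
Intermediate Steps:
x(Y, w) = Y + (1 + Y)/(14 + w) (x(Y, w) = (1 + Y)/(14 + w) + Y = Y + (1 + Y)/(14 + w))
(x(0, 10) - 1490/243)*(-1328) = ((1 + 15*0 + 0*10)/(14 + 10) - 1490/243)*(-1328) = ((1 + 0 + 0)/24 - 1490*1/243)*(-1328) = ((1/24)*1 - 1490/243)*(-1328) = (1/24 - 1490/243)*(-1328) = -11839/1944*(-1328) = 1965274/243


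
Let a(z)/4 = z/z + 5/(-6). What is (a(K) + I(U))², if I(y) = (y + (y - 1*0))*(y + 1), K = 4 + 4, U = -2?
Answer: 196/9 ≈ 21.778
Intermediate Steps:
K = 8
a(z) = ⅔ (a(z) = 4*(z/z + 5/(-6)) = 4*(1 + 5*(-⅙)) = 4*(1 - ⅚) = 4*(⅙) = ⅔)
I(y) = 2*y*(1 + y) (I(y) = (y + (y + 0))*(1 + y) = (y + y)*(1 + y) = (2*y)*(1 + y) = 2*y*(1 + y))
(a(K) + I(U))² = (⅔ + 2*(-2)*(1 - 2))² = (⅔ + 2*(-2)*(-1))² = (⅔ + 4)² = (14/3)² = 196/9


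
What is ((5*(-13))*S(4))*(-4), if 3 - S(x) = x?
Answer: -260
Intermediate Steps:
S(x) = 3 - x
((5*(-13))*S(4))*(-4) = ((5*(-13))*(3 - 1*4))*(-4) = -65*(3 - 4)*(-4) = -65*(-1)*(-4) = 65*(-4) = -260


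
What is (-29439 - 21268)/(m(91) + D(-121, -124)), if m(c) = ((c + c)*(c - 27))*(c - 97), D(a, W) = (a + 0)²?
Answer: 50707/55247 ≈ 0.91782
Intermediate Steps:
D(a, W) = a²
m(c) = 2*c*(-97 + c)*(-27 + c) (m(c) = ((2*c)*(-27 + c))*(-97 + c) = (2*c*(-27 + c))*(-97 + c) = 2*c*(-97 + c)*(-27 + c))
(-29439 - 21268)/(m(91) + D(-121, -124)) = (-29439 - 21268)/(2*91*(2619 + 91² - 124*91) + (-121)²) = -50707/(2*91*(2619 + 8281 - 11284) + 14641) = -50707/(2*91*(-384) + 14641) = -50707/(-69888 + 14641) = -50707/(-55247) = -50707*(-1/55247) = 50707/55247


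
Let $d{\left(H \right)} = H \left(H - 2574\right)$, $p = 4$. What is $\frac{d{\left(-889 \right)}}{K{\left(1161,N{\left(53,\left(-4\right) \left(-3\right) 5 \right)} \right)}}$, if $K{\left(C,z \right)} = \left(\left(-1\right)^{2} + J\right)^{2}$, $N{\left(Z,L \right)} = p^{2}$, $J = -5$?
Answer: $\frac{3078607}{16} \approx 1.9241 \cdot 10^{5}$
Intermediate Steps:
$N{\left(Z,L \right)} = 16$ ($N{\left(Z,L \right)} = 4^{2} = 16$)
$K{\left(C,z \right)} = 16$ ($K{\left(C,z \right)} = \left(\left(-1\right)^{2} - 5\right)^{2} = \left(1 - 5\right)^{2} = \left(-4\right)^{2} = 16$)
$d{\left(H \right)} = H \left(-2574 + H\right)$
$\frac{d{\left(-889 \right)}}{K{\left(1161,N{\left(53,\left(-4\right) \left(-3\right) 5 \right)} \right)}} = \frac{\left(-889\right) \left(-2574 - 889\right)}{16} = \left(-889\right) \left(-3463\right) \frac{1}{16} = 3078607 \cdot \frac{1}{16} = \frac{3078607}{16}$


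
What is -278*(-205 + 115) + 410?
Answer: 25430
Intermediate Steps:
-278*(-205 + 115) + 410 = -278*(-90) + 410 = 25020 + 410 = 25430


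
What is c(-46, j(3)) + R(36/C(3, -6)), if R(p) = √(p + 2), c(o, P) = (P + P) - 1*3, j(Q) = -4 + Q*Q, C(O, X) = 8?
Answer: 7 + √26/2 ≈ 9.5495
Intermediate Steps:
j(Q) = -4 + Q²
c(o, P) = -3 + 2*P (c(o, P) = 2*P - 3 = -3 + 2*P)
R(p) = √(2 + p)
c(-46, j(3)) + R(36/C(3, -6)) = (-3 + 2*(-4 + 3²)) + √(2 + 36/8) = (-3 + 2*(-4 + 9)) + √(2 + 36*(⅛)) = (-3 + 2*5) + √(2 + 9/2) = (-3 + 10) + √(13/2) = 7 + √26/2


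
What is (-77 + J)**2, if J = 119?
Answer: 1764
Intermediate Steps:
(-77 + J)**2 = (-77 + 119)**2 = 42**2 = 1764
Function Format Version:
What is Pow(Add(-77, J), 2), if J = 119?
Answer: 1764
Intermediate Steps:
Pow(Add(-77, J), 2) = Pow(Add(-77, 119), 2) = Pow(42, 2) = 1764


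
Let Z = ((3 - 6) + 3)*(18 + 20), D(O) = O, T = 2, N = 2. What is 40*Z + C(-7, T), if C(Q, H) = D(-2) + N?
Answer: 0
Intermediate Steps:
Z = 0 (Z = (-3 + 3)*38 = 0*38 = 0)
C(Q, H) = 0 (C(Q, H) = -2 + 2 = 0)
40*Z + C(-7, T) = 40*0 + 0 = 0 + 0 = 0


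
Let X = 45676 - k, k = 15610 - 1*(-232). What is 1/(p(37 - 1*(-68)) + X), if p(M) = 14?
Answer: 1/29848 ≈ 3.3503e-5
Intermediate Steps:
k = 15842 (k = 15610 + 232 = 15842)
X = 29834 (X = 45676 - 1*15842 = 45676 - 15842 = 29834)
1/(p(37 - 1*(-68)) + X) = 1/(14 + 29834) = 1/29848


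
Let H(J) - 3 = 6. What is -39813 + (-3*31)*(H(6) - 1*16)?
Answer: -39162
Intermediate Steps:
H(J) = 9 (H(J) = 3 + 6 = 9)
-39813 + (-3*31)*(H(6) - 1*16) = -39813 + (-3*31)*(9 - 1*16) = -39813 - 93*(9 - 16) = -39813 - 93*(-7) = -39813 + 651 = -39162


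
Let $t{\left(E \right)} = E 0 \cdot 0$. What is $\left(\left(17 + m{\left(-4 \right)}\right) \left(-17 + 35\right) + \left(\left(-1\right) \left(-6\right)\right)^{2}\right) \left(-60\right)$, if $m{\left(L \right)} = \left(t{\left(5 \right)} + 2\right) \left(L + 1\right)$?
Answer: $-14040$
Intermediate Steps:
$t{\left(E \right)} = 0$ ($t{\left(E \right)} = 0 \cdot 0 = 0$)
$m{\left(L \right)} = 2 + 2 L$ ($m{\left(L \right)} = \left(0 + 2\right) \left(L + 1\right) = 2 \left(1 + L\right) = 2 + 2 L$)
$\left(\left(17 + m{\left(-4 \right)}\right) \left(-17 + 35\right) + \left(\left(-1\right) \left(-6\right)\right)^{2}\right) \left(-60\right) = \left(\left(17 + \left(2 + 2 \left(-4\right)\right)\right) \left(-17 + 35\right) + \left(\left(-1\right) \left(-6\right)\right)^{2}\right) \left(-60\right) = \left(\left(17 + \left(2 - 8\right)\right) 18 + 6^{2}\right) \left(-60\right) = \left(\left(17 - 6\right) 18 + 36\right) \left(-60\right) = \left(11 \cdot 18 + 36\right) \left(-60\right) = \left(198 + 36\right) \left(-60\right) = 234 \left(-60\right) = -14040$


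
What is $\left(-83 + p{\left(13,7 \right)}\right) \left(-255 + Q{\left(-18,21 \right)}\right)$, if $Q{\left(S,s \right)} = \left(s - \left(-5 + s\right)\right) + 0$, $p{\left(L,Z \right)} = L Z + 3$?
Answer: $-2750$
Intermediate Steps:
$p{\left(L,Z \right)} = 3 + L Z$
$Q{\left(S,s \right)} = 5$ ($Q{\left(S,s \right)} = 5 + 0 = 5$)
$\left(-83 + p{\left(13,7 \right)}\right) \left(-255 + Q{\left(-18,21 \right)}\right) = \left(-83 + \left(3 + 13 \cdot 7\right)\right) \left(-255 + 5\right) = \left(-83 + \left(3 + 91\right)\right) \left(-250\right) = \left(-83 + 94\right) \left(-250\right) = 11 \left(-250\right) = -2750$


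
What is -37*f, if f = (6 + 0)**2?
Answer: -1332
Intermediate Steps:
f = 36 (f = 6**2 = 36)
-37*f = -37*36 = -1332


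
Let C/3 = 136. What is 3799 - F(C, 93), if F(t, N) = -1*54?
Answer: 3853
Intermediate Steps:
C = 408 (C = 3*136 = 408)
F(t, N) = -54
3799 - F(C, 93) = 3799 - 1*(-54) = 3799 + 54 = 3853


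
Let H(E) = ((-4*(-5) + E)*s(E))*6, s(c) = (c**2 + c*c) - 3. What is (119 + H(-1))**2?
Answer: 25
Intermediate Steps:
s(c) = -3 + 2*c**2 (s(c) = (c**2 + c**2) - 3 = 2*c**2 - 3 = -3 + 2*c**2)
H(E) = 6*(-3 + 2*E**2)*(20 + E) (H(E) = ((-4*(-5) + E)*(-3 + 2*E**2))*6 = ((20 + E)*(-3 + 2*E**2))*6 = ((-3 + 2*E**2)*(20 + E))*6 = 6*(-3 + 2*E**2)*(20 + E))
(119 + H(-1))**2 = (119 + 6*(-3 + 2*(-1)**2)*(20 - 1))**2 = (119 + 6*(-3 + 2*1)*19)**2 = (119 + 6*(-3 + 2)*19)**2 = (119 + 6*(-1)*19)**2 = (119 - 114)**2 = 5**2 = 25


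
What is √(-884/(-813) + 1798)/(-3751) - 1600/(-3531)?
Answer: 1600/3531 - √1189140954/3049563 ≈ 0.44182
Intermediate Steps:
√(-884/(-813) + 1798)/(-3751) - 1600/(-3531) = √(-884*(-1/813) + 1798)*(-1/3751) - 1600*(-1/3531) = √(884/813 + 1798)*(-1/3751) + 1600/3531 = √(1462658/813)*(-1/3751) + 1600/3531 = (√1189140954/813)*(-1/3751) + 1600/3531 = -√1189140954/3049563 + 1600/3531 = 1600/3531 - √1189140954/3049563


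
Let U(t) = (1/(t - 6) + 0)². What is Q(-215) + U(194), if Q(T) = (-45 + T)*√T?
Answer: 1/35344 - 260*I*√215 ≈ 2.8293e-5 - 3812.3*I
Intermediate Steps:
Q(T) = √T*(-45 + T)
U(t) = (-6 + t)⁻² (U(t) = (1/(-6 + t) + 0)² = (1/(-6 + t))² = (-6 + t)⁻²)
Q(-215) + U(194) = √(-215)*(-45 - 215) + (-6 + 194)⁻² = (I*√215)*(-260) + 188⁻² = -260*I*√215 + 1/35344 = 1/35344 - 260*I*√215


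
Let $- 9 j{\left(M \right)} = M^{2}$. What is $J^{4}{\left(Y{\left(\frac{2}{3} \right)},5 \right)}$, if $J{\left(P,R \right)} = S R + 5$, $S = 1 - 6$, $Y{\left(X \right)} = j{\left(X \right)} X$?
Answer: $160000$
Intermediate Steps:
$j{\left(M \right)} = - \frac{M^{2}}{9}$
$Y{\left(X \right)} = - \frac{X^{3}}{9}$ ($Y{\left(X \right)} = - \frac{X^{2}}{9} X = - \frac{X^{3}}{9}$)
$S = -5$ ($S = 1 - 6 = -5$)
$J{\left(P,R \right)} = 5 - 5 R$ ($J{\left(P,R \right)} = - 5 R + 5 = 5 - 5 R$)
$J^{4}{\left(Y{\left(\frac{2}{3} \right)},5 \right)} = \left(5 - 25\right)^{4} = \left(-20\right)^{4} = 160000$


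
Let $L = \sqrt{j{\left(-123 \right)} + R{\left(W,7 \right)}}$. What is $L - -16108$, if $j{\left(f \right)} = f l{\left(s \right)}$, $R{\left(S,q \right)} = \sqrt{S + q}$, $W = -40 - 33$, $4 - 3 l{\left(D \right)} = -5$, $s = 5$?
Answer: $16108 + \sqrt{-369 + i \sqrt{66}} \approx 16108.0 + 19.211 i$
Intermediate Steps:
$l{\left(D \right)} = 3$ ($l{\left(D \right)} = \frac{4}{3} - - \frac{5}{3} = \frac{4}{3} + \frac{5}{3} = 3$)
$W = -73$
$j{\left(f \right)} = 3 f$ ($j{\left(f \right)} = f 3 = 3 f$)
$L = \sqrt{-369 + i \sqrt{66}}$ ($L = \sqrt{3 \left(-123\right) + \sqrt{-73 + 7}} = \sqrt{-369 + \sqrt{-66}} = \sqrt{-369 + i \sqrt{66}} \approx 0.2114 + 19.211 i$)
$L - -16108 = \sqrt{-369 + i \sqrt{66}} - -16108 = \sqrt{-369 + i \sqrt{66}} + 16108 = 16108 + \sqrt{-369 + i \sqrt{66}}$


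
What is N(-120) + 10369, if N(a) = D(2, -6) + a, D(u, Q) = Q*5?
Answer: 10219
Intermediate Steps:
D(u, Q) = 5*Q
N(a) = -30 + a (N(a) = 5*(-6) + a = -30 + a)
N(-120) + 10369 = (-30 - 120) + 10369 = -150 + 10369 = 10219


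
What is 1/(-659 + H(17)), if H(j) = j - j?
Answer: -1/659 ≈ -0.0015175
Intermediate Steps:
H(j) = 0
1/(-659 + H(17)) = 1/(-659 + 0) = 1/(-659) = -1/659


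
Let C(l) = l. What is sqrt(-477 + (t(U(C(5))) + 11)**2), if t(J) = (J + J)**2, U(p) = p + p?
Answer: 6*sqrt(4679) ≈ 410.42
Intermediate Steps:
U(p) = 2*p
t(J) = 4*J**2 (t(J) = (2*J)**2 = 4*J**2)
sqrt(-477 + (t(U(C(5))) + 11)**2) = sqrt(-477 + (4*(2*5)**2 + 11)**2) = sqrt(-477 + (4*10**2 + 11)**2) = sqrt(-477 + (4*100 + 11)**2) = sqrt(-477 + (400 + 11)**2) = sqrt(-477 + 411**2) = sqrt(-477 + 168921) = sqrt(168444) = 6*sqrt(4679)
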